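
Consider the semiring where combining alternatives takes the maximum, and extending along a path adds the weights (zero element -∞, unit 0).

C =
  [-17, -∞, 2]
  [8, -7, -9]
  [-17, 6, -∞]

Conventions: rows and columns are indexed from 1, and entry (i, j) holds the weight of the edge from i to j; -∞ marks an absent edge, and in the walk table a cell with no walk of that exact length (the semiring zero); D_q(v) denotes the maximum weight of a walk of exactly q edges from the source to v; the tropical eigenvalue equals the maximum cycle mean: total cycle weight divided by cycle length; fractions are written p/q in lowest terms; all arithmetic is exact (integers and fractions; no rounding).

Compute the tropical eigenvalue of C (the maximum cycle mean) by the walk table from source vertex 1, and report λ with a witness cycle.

q=0: [0, -∞, -∞]
q=1: [-17, -∞, 2]
q=2: [-15, 8, -15]
q=3: [16, 1, -1]
Optimal cycle mean attained by: cycle 1->3->2->1, total 2 + 6 + 8, length 3.
Answer: λ = 16/3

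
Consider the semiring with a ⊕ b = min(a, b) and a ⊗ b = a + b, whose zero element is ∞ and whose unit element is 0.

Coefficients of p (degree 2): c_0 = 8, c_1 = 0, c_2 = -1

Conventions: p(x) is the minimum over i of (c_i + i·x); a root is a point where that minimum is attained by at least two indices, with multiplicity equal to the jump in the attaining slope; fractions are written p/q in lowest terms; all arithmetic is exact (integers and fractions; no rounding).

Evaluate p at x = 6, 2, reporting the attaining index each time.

p(6) = min(8+0·6=8, 0+1·6=6, -1+2·6=11) = 6 (attained by i=1)
p(2) = min(8+0·2=8, 0+1·2=2, -1+2·2=3) = 2 (attained by i=1)
Answer: p(6) = 6; p(2) = 2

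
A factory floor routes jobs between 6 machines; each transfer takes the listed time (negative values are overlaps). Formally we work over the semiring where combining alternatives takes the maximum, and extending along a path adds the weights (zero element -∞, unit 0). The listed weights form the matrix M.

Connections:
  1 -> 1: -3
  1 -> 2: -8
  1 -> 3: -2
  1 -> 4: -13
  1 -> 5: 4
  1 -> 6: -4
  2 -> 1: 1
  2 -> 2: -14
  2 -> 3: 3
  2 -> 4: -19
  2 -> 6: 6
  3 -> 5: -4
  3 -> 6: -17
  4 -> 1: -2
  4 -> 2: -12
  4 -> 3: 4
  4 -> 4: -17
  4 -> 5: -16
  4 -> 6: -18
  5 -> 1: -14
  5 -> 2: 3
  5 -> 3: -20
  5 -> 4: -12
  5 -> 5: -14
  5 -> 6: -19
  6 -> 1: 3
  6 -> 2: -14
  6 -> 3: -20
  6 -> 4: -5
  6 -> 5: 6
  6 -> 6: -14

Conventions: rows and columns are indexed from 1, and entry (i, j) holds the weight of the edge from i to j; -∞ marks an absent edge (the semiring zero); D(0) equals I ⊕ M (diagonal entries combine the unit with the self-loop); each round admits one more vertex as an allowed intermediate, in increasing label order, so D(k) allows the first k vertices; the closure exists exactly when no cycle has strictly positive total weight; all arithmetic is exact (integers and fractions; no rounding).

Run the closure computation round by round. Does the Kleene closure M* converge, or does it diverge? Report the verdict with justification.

D(0):
  [0, -8, -2, -13, 4, -4]
  [1, 0, 3, -19, -∞, 6]
  [-∞, -∞, 0, -∞, -4, -17]
  [-2, -12, 4, 0, -16, -18]
  [-14, 3, -20, -12, 0, -19]
  [3, -14, -20, -5, 6, 0]
D(1):
  [0, -8, -2, -13, 4, -4]
  [1, 0, 3, -12, 5, 6]
  [-∞, -∞, 0, -∞, -4, -17]
  [-2, -10, 4, 0, 2, -6]
  [-14, 3, -16, -12, 0, -18]
  [3, -5, 1, -5, 7, 0]
Detection: at round 2, diagonal entry (5, 5) turns strictly positive.
Key observation: the cycle 5->2->1->5 has total weight 3 + 1 + 4, which is strictly positive.
Answer: DIVERGES — positive cycle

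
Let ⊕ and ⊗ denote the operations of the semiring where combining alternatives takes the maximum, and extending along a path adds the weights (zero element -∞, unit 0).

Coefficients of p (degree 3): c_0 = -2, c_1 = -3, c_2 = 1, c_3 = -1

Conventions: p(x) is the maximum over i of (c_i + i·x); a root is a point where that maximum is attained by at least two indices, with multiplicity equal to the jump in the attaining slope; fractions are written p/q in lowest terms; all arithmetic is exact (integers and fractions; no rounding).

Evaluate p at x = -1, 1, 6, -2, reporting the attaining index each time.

p(-1) = max(-2+0·(-1)=-2, -3+1·(-1)=-4, 1+2·(-1)=-1, -1+3·(-1)=-4) = -1 (attained by i=2)
p(1) = max(-2+0·1=-2, -3+1·1=-2, 1+2·1=3, -1+3·1=2) = 3 (attained by i=2)
p(6) = max(-2+0·6=-2, -3+1·6=3, 1+2·6=13, -1+3·6=17) = 17 (attained by i=3)
p(-2) = max(-2+0·(-2)=-2, -3+1·(-2)=-5, 1+2·(-2)=-3, -1+3·(-2)=-7) = -2 (attained by i=0)
Answer: p(-1) = -1; p(1) = 3; p(6) = 17; p(-2) = -2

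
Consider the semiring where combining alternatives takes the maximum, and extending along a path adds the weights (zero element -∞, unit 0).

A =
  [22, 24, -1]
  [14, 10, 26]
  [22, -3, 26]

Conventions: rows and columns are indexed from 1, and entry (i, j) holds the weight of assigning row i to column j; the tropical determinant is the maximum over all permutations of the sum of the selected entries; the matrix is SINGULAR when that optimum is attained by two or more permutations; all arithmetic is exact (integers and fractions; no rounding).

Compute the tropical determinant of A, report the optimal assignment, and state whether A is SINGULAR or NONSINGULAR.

σ = (1, 2, 3): 22 + 10 + 26 = 58
σ = (1, 3, 2): 22 + 26 + (-3) = 45
σ = (2, 1, 3): 24 + 14 + 26 = 64
σ = (2, 3, 1): 24 + 26 + 22 = 72
σ = (3, 1, 2): (-1) + 14 + (-3) = 10
σ = (3, 2, 1): (-1) + 10 + 22 = 31
Optimal value attained by: σ = (2, 3, 1).
Answer: det⊕(A) = 72; verdict: NONSINGULAR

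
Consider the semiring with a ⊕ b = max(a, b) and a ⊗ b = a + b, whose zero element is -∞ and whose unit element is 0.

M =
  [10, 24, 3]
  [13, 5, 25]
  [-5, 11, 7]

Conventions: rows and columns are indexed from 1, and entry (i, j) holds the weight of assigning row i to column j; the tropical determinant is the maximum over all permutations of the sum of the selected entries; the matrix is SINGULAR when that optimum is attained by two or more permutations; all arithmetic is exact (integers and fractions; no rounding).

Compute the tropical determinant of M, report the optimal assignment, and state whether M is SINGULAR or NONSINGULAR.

σ = (1, 2, 3): 10 + 5 + 7 = 22
σ = (1, 3, 2): 10 + 25 + 11 = 46
σ = (2, 1, 3): 24 + 13 + 7 = 44
σ = (2, 3, 1): 24 + 25 + (-5) = 44
σ = (3, 1, 2): 3 + 13 + 11 = 27
σ = (3, 2, 1): 3 + 5 + (-5) = 3
Optimal value attained by: σ = (1, 3, 2).
Answer: det⊕(M) = 46; verdict: NONSINGULAR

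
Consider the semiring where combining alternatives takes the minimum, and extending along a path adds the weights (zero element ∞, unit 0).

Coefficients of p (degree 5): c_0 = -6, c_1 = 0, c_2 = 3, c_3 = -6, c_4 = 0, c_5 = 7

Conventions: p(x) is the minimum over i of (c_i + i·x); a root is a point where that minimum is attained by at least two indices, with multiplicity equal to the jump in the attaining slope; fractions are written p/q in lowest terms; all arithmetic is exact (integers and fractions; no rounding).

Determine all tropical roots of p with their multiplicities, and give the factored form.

hull edge (i=0, c=-6) to (i=3, c=-6): slope 0, span 3
hull edge (i=3, c=-6) to (i=4, c=0): slope 6, span 1
hull edge (i=4, c=0) to (i=5, c=7): slope 7, span 1
Factored form: p(x) = 7 ⊗ (x ⊕ (-7)) ⊗ (x ⊕ (-6)) ⊗ (x ⊕ 0) ⊗ (x ⊕ 0) ⊗ (x ⊕ 0)
Answer: roots = -7 (mult 1), -6 (mult 1), 0 (mult 3)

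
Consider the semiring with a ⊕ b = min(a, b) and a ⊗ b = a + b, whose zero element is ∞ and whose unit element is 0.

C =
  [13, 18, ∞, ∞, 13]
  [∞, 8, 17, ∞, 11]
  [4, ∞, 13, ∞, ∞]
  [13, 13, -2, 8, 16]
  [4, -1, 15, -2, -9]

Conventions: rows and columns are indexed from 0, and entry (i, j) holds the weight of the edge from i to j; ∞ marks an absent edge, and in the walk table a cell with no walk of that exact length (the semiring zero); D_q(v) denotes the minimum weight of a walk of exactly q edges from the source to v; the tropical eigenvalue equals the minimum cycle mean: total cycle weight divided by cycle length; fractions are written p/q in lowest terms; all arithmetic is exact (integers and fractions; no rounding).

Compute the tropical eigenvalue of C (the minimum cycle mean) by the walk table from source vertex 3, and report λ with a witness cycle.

q=0: [∞, ∞, ∞, 0, ∞]
q=1: [13, 13, -2, 8, 16]
q=2: [2, 15, 6, 14, 7]
q=3: [10, 6, 12, 5, -2]
q=4: [2, -3, 3, -4, -11]
q=5: [-7, -12, -6, -13, -20]
Optimal cycle mean attained by: cycle 4->4, total (-9), length 1.
Answer: λ = -9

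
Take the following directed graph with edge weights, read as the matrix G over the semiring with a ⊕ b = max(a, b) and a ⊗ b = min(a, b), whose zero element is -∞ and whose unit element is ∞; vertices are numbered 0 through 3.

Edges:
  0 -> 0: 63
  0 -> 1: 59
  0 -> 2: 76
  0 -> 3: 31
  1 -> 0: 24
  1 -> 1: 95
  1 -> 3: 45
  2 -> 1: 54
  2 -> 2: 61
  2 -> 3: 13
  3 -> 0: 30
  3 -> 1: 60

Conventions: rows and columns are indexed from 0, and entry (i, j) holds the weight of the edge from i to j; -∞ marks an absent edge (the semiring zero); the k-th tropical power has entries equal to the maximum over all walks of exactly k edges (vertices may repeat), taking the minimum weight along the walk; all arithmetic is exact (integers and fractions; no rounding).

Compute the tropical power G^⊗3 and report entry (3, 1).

G^⊗2:
  [63, 59, 63, 45]
  [30, 95, 24, 45]
  [24, 54, 61, 45]
  [30, 60, 30, 45]
G^⊗3:
  [63, 59, 63, 45]
  [30, 95, 30, 45]
  [30, 54, 61, 45]
  [30, 60, 30, 45]
Key observation: the optimum is the walk 3->1->1->1, with weight 60 min 95 min 95 = 60.
Optimal value attained by: walk 3->1->1->1.
Answer: (G^⊗3)[3][1] = 60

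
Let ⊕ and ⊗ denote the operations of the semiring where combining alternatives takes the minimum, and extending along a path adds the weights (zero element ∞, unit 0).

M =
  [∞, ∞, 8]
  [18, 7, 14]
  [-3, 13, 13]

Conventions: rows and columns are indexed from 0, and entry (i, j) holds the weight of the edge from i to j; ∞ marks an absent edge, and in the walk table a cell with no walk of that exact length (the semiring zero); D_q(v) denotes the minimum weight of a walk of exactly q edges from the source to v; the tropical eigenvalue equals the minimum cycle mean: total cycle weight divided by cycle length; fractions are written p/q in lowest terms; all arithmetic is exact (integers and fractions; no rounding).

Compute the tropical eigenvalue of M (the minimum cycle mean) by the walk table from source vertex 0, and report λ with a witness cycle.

q=0: [0, ∞, ∞]
q=1: [∞, ∞, 8]
q=2: [5, 21, 21]
q=3: [18, 28, 13]
Optimal cycle mean attained by: cycle 0->2->0, total 8 + (-3), length 2.
Answer: λ = 5/2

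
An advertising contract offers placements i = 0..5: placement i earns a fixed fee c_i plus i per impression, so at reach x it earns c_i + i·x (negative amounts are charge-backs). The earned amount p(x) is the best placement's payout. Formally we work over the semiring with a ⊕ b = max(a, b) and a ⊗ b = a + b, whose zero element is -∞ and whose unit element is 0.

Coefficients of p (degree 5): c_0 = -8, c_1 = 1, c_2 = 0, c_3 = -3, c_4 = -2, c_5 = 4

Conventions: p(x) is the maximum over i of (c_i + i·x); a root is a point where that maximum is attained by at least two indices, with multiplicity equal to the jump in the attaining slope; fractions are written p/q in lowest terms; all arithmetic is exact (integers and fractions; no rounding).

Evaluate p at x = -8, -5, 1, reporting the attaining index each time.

p(-8) = max(-8+0·(-8)=-8, 1+1·(-8)=-7, 0+2·(-8)=-16, -3+3·(-8)=-27, -2+4·(-8)=-34, 4+5·(-8)=-36) = -7 (attained by i=1)
p(-5) = max(-8+0·(-5)=-8, 1+1·(-5)=-4, 0+2·(-5)=-10, -3+3·(-5)=-18, -2+4·(-5)=-22, 4+5·(-5)=-21) = -4 (attained by i=1)
p(1) = max(-8+0·1=-8, 1+1·1=2, 0+2·1=2, -3+3·1=0, -2+4·1=2, 4+5·1=9) = 9 (attained by i=5)
Answer: p(-8) = -7; p(-5) = -4; p(1) = 9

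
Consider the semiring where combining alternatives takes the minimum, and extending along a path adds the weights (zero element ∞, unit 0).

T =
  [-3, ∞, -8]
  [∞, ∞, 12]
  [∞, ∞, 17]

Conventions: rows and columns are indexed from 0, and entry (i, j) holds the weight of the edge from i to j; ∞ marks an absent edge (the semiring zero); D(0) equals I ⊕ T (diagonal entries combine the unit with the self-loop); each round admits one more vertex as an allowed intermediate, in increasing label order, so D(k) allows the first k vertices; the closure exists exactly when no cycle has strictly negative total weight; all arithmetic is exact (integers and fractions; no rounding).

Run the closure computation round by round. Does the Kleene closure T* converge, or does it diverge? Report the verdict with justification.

Detection: at round 0, diagonal entry (0, 0) turns strictly negative.
Key observation: the cycle 0->0 has total weight (-3), which is strictly negative.
Answer: DIVERGES — negative cycle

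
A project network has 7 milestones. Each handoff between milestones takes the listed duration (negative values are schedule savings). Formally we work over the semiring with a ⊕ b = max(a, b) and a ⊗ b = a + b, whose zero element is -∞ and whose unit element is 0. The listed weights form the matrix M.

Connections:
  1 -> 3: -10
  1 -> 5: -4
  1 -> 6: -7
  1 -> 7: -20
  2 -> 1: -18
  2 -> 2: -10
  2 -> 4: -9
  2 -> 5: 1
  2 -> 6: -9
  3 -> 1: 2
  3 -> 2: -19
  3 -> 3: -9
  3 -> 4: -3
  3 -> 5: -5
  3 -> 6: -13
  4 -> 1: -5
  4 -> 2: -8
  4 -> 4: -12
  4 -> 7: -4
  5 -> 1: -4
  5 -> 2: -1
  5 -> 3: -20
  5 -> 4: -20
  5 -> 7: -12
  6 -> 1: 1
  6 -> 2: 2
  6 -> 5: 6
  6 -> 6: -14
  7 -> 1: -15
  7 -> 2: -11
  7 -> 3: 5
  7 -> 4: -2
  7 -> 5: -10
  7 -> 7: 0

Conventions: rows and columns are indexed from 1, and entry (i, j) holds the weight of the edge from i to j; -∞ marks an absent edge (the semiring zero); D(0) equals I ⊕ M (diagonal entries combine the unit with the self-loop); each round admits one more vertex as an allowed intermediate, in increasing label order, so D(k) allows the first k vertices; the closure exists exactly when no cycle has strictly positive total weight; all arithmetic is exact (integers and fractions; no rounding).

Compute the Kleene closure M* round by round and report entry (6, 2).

D(0):
  [0, -∞, -10, -∞, -4, -7, -20]
  [-18, 0, -∞, -9, 1, -9, -∞]
  [2, -19, 0, -3, -5, -13, -∞]
  [-5, -8, -∞, 0, -∞, -∞, -4]
  [-4, -1, -20, -20, 0, -∞, -12]
  [1, 2, -∞, -∞, 6, 0, -∞]
  [-15, -11, 5, -2, -10, -∞, 0]
D(1):
  [0, -∞, -10, -∞, -4, -7, -20]
  [-18, 0, -28, -9, 1, -9, -38]
  [2, -19, 0, -3, -2, -5, -18]
  [-5, -8, -15, 0, -9, -12, -4]
  [-4, -1, -14, -20, 0, -11, -12]
  [1, 2, -9, -∞, 6, 0, -19]
  [-15, -11, 5, -2, -10, -22, 0]
D(2):
  [0, -∞, -10, -∞, -4, -7, -20]
  [-18, 0, -28, -9, 1, -9, -38]
  [2, -19, 0, -3, -2, -5, -18]
  [-5, -8, -15, 0, -7, -12, -4]
  [-4, -1, -14, -10, 0, -10, -12]
  [1, 2, -9, -7, 6, 0, -19]
  [-15, -11, 5, -2, -10, -20, 0]
D(3):
  [0, -29, -10, -13, -4, -7, -20]
  [-18, 0, -28, -9, 1, -9, -38]
  [2, -19, 0, -3, -2, -5, -18]
  [-5, -8, -15, 0, -7, -12, -4]
  [-4, -1, -14, -10, 0, -10, -12]
  [1, 2, -9, -7, 6, 0, -19]
  [7, -11, 5, 2, 3, 0, 0]
D(4):
  [0, -21, -10, -13, -4, -7, -17]
  [-14, 0, -24, -9, 1, -9, -13]
  [2, -11, 0, -3, -2, -5, -7]
  [-5, -8, -15, 0, -7, -12, -4]
  [-4, -1, -14, -10, 0, -10, -12]
  [1, 2, -9, -7, 6, 0, -11]
  [7, -6, 5, 2, 3, 0, 0]
D(5):
  [0, -5, -10, -13, -4, -7, -16]
  [-3, 0, -13, -9, 1, -9, -11]
  [2, -3, 0, -3, -2, -5, -7]
  [-5, -8, -15, 0, -7, -12, -4]
  [-4, -1, -14, -10, 0, -10, -12]
  [2, 5, -8, -4, 6, 0, -6]
  [7, 2, 5, 2, 3, 0, 0]
D(6):
  [0, -2, -10, -11, -1, -7, -13]
  [-3, 0, -13, -9, 1, -9, -11]
  [2, 0, 0, -3, 1, -5, -7]
  [-5, -7, -15, 0, -6, -12, -4]
  [-4, -1, -14, -10, 0, -10, -12]
  [2, 5, -8, -4, 6, 0, -6]
  [7, 5, 5, 2, 6, 0, 0]
D(7):
  [0, -2, -8, -11, -1, -7, -13]
  [-3, 0, -6, -9, 1, -9, -11]
  [2, 0, 0, -3, 1, -5, -7]
  [3, 1, 1, 0, 2, -4, -4]
  [-4, -1, -7, -10, 0, -10, -12]
  [2, 5, -1, -4, 6, 0, -6]
  [7, 5, 5, 2, 6, 0, 0]
Answer: M*[6][2] = 5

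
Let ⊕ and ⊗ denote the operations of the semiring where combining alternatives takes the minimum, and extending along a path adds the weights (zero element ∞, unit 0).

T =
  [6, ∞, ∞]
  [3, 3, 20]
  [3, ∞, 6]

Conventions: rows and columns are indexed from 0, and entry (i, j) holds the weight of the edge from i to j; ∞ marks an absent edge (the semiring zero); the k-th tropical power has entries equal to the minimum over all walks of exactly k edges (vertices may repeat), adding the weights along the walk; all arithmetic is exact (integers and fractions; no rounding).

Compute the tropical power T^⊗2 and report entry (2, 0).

T^⊗2:
  [12, ∞, ∞]
  [6, 6, 23]
  [9, ∞, 12]
Key observation: the optimum is the walk 2->0->0, with weight 3 + 6 = 9.
Optimal value attained by: walk 2->0->0.
Answer: (T^⊗2)[2][0] = 9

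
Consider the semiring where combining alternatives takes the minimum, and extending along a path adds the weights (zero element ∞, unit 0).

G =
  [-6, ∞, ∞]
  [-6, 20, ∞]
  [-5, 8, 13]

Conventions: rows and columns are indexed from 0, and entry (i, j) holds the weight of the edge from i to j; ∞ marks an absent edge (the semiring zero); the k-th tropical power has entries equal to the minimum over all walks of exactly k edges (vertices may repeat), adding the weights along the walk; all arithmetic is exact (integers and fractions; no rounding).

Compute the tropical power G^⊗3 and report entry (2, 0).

G^⊗2:
  [-12, ∞, ∞]
  [-12, 40, ∞]
  [-11, 21, 26]
G^⊗3:
  [-18, ∞, ∞]
  [-18, 60, ∞]
  [-17, 34, 39]
Key observation: the optimum is the walk 2->0->0->0, with weight (-5) + (-6) + (-6) = -17.
Optimal value attained by: walk 2->0->0->0.
Answer: (G^⊗3)[2][0] = -17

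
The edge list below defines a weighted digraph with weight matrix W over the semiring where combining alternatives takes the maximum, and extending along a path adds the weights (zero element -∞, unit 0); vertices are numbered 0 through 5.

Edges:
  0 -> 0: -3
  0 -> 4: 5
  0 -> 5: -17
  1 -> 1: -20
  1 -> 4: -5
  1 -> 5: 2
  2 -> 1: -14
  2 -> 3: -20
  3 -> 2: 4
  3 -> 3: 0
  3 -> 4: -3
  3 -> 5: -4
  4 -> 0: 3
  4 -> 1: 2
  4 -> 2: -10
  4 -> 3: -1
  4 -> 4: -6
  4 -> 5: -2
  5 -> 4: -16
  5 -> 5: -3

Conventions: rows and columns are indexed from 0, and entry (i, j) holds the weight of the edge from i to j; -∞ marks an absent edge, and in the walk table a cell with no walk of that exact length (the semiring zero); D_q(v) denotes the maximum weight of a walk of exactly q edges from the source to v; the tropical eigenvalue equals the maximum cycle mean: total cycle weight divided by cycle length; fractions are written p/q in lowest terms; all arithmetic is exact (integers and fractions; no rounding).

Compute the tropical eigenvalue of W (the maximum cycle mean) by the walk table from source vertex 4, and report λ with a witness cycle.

q=0: [-∞, -∞, -∞, -∞, 0, -∞]
q=1: [3, 2, -10, -1, -6, -2]
q=2: [0, -4, 3, -1, 8, 4]
q=3: [11, 10, 3, 7, 5, 6]
q=4: [8, 7, 11, 7, 16, 12]
q=5: [19, 18, 11, 15, 13, 14]
q=6: [16, 15, 19, 15, 24, 20]
Optimal cycle mean attained by: cycle 0->4->0, total 5 + 3, length 2.
Answer: λ = 4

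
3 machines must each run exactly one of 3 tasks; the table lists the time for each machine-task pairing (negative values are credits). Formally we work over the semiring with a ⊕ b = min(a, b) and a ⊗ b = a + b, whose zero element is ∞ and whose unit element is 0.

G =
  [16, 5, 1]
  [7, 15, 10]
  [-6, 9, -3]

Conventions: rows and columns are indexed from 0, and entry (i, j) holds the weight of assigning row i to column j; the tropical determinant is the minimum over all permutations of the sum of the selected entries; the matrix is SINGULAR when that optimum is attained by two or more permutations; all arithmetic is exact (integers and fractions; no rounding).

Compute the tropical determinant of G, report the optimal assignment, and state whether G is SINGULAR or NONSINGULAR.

σ = (0, 1, 2): 16 + 15 + (-3) = 28
σ = (0, 2, 1): 16 + 10 + 9 = 35
σ = (1, 0, 2): 5 + 7 + (-3) = 9
σ = (1, 2, 0): 5 + 10 + (-6) = 9
σ = (2, 0, 1): 1 + 7 + 9 = 17
σ = (2, 1, 0): 1 + 15 + (-6) = 10
Optimal value attained by: σ = (1, 0, 2).
Answer: det⊕(G) = 9; verdict: SINGULAR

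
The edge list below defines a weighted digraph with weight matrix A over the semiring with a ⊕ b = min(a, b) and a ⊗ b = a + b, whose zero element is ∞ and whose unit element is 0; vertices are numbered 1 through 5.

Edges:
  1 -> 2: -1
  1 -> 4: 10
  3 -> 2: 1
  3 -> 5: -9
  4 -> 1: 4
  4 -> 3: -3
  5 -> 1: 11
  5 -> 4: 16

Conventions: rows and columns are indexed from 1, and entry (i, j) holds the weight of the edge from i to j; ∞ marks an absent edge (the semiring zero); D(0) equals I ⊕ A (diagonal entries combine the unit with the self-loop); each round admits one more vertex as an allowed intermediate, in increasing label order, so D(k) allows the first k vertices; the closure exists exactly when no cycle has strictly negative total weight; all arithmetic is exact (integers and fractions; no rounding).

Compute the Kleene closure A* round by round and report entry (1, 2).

D(0):
  [0, -1, ∞, 10, ∞]
  [∞, 0, ∞, ∞, ∞]
  [∞, 1, 0, ∞, -9]
  [4, ∞, -3, 0, ∞]
  [11, ∞, ∞, 16, 0]
D(1):
  [0, -1, ∞, 10, ∞]
  [∞, 0, ∞, ∞, ∞]
  [∞, 1, 0, ∞, -9]
  [4, 3, -3, 0, ∞]
  [11, 10, ∞, 16, 0]
D(2):
  [0, -1, ∞, 10, ∞]
  [∞, 0, ∞, ∞, ∞]
  [∞, 1, 0, ∞, -9]
  [4, 3, -3, 0, ∞]
  [11, 10, ∞, 16, 0]
D(3):
  [0, -1, ∞, 10, ∞]
  [∞, 0, ∞, ∞, ∞]
  [∞, 1, 0, ∞, -9]
  [4, -2, -3, 0, -12]
  [11, 10, ∞, 16, 0]
D(4):
  [0, -1, 7, 10, -2]
  [∞, 0, ∞, ∞, ∞]
  [∞, 1, 0, ∞, -9]
  [4, -2, -3, 0, -12]
  [11, 10, 13, 16, 0]
D(5):
  [0, -1, 7, 10, -2]
  [∞, 0, ∞, ∞, ∞]
  [2, 1, 0, 7, -9]
  [-1, -2, -3, 0, -12]
  [11, 10, 13, 16, 0]
Answer: A*[1][2] = -1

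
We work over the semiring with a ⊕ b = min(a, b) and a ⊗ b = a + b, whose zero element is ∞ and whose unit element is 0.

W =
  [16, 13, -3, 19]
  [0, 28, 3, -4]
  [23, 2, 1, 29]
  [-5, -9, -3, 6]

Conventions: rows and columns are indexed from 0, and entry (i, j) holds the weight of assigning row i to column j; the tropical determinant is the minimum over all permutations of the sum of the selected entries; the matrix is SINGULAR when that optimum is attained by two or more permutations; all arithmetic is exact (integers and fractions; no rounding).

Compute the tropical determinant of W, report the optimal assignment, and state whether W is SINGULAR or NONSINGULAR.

σ = (0, 1, 2, 3): 16 + 28 + 1 + 6 = 51
σ = (0, 1, 3, 2): 16 + 28 + 29 + (-3) = 70
σ = (0, 2, 1, 3): 16 + 3 + 2 + 6 = 27
σ = (0, 2, 3, 1): 16 + 3 + 29 + (-9) = 39
σ = (0, 3, 1, 2): 16 + (-4) + 2 + (-3) = 11
σ = (0, 3, 2, 1): 16 + (-4) + 1 + (-9) = 4
σ = (1, 0, 2, 3): 13 + 0 + 1 + 6 = 20
σ = (1, 0, 3, 2): 13 + 0 + 29 + (-3) = 39
σ = (1, 2, 0, 3): 13 + 3 + 23 + 6 = 45
σ = (1, 2, 3, 0): 13 + 3 + 29 + (-5) = 40
σ = (1, 3, 0, 2): 13 + (-4) + 23 + (-3) = 29
σ = (1, 3, 2, 0): 13 + (-4) + 1 + (-5) = 5
σ = (2, 0, 1, 3): (-3) + 0 + 2 + 6 = 5
σ = (2, 0, 3, 1): (-3) + 0 + 29 + (-9) = 17
σ = (2, 1, 0, 3): (-3) + 28 + 23 + 6 = 54
σ = (2, 1, 3, 0): (-3) + 28 + 29 + (-5) = 49
σ = (2, 3, 0, 1): (-3) + (-4) + 23 + (-9) = 7
σ = (2, 3, 1, 0): (-3) + (-4) + 2 + (-5) = -10
σ = (3, 0, 1, 2): 19 + 0 + 2 + (-3) = 18
σ = (3, 0, 2, 1): 19 + 0 + 1 + (-9) = 11
σ = (3, 1, 0, 2): 19 + 28 + 23 + (-3) = 67
σ = (3, 1, 2, 0): 19 + 28 + 1 + (-5) = 43
σ = (3, 2, 0, 1): 19 + 3 + 23 + (-9) = 36
σ = (3, 2, 1, 0): 19 + 3 + 2 + (-5) = 19
Optimal value attained by: σ = (2, 3, 1, 0).
Answer: det⊕(W) = -10; verdict: NONSINGULAR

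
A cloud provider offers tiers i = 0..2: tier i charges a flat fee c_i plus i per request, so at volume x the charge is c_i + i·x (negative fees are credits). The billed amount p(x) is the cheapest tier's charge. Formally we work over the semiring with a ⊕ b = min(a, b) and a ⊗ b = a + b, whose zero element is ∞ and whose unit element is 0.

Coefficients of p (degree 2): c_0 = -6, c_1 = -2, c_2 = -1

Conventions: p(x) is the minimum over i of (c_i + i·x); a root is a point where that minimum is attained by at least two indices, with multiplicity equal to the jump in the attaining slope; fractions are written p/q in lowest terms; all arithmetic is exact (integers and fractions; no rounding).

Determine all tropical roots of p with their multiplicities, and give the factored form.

hull edge (i=0, c=-6) to (i=2, c=-1): slope 5/2, span 2
Factored form: p(x) = -1 ⊗ (x ⊕ (-5/2)) ⊗ (x ⊕ (-5/2))
Answer: roots = -5/2 (mult 2)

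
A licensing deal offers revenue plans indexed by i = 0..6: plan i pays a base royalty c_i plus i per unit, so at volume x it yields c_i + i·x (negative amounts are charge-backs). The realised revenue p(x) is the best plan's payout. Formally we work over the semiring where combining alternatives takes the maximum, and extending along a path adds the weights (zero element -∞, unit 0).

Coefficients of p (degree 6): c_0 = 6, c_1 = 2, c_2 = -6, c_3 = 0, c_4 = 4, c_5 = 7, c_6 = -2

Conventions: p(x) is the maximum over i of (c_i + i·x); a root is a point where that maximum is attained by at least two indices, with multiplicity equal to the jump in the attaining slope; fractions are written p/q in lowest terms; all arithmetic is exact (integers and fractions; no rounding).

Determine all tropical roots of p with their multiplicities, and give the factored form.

hull edge (i=0, c=6) to (i=5, c=7): slope 1/5, span 5
hull edge (i=5, c=7) to (i=6, c=-2): slope -9, span 1
Factored form: p(x) = -2 ⊗ (x ⊕ (-1/5)) ⊗ (x ⊕ (-1/5)) ⊗ (x ⊕ (-1/5)) ⊗ (x ⊕ (-1/5)) ⊗ (x ⊕ (-1/5)) ⊗ (x ⊕ 9)
Answer: roots = -1/5 (mult 5), 9 (mult 1)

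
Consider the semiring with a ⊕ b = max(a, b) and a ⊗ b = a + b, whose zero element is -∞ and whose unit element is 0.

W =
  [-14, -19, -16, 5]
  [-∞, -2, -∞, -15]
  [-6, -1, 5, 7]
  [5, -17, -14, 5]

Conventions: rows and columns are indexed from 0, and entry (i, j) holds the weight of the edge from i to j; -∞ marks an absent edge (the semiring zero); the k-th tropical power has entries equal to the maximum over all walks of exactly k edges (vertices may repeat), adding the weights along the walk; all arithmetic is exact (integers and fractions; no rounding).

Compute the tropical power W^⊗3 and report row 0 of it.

W^⊗2:
  [10, -12, -9, 10]
  [-10, -4, -29, -10]
  [12, 4, 10, 12]
  [10, -12, -9, 10]
W^⊗3:
  [15, -7, -4, 15]
  [-5, -6, -24, -5]
  [17, 9, 15, 17]
  [15, -7, -4, 15]
Answer: row 0 of W^⊗3 = [15, -7, -4, 15]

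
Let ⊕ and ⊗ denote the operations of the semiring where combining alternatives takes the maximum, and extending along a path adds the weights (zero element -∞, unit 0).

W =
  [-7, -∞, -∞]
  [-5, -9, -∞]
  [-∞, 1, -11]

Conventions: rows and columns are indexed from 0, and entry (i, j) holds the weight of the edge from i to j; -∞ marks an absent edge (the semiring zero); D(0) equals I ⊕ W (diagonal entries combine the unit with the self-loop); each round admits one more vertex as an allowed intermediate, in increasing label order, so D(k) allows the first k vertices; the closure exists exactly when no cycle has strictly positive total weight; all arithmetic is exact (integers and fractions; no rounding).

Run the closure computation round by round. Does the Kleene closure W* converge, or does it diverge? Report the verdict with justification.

D(0):
  [0, -∞, -∞]
  [-5, 0, -∞]
  [-∞, 1, 0]
D(1):
  [0, -∞, -∞]
  [-5, 0, -∞]
  [-∞, 1, 0]
D(2):
  [0, -∞, -∞]
  [-5, 0, -∞]
  [-4, 1, 0]
D(3):
  [0, -∞, -∞]
  [-5, 0, -∞]
  [-4, 1, 0]
Key observation: every diagonal entry stays at the unit through all rounds, so no improving cycle exists.
Answer: CONVERGES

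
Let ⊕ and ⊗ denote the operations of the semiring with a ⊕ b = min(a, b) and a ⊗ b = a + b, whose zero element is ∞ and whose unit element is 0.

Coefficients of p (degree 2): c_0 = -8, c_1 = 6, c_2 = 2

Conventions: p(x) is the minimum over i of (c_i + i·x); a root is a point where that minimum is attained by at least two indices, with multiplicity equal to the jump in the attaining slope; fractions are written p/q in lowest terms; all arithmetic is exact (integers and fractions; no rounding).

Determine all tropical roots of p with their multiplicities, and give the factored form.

hull edge (i=0, c=-8) to (i=2, c=2): slope 5, span 2
Factored form: p(x) = 2 ⊗ (x ⊕ (-5)) ⊗ (x ⊕ (-5))
Answer: roots = -5 (mult 2)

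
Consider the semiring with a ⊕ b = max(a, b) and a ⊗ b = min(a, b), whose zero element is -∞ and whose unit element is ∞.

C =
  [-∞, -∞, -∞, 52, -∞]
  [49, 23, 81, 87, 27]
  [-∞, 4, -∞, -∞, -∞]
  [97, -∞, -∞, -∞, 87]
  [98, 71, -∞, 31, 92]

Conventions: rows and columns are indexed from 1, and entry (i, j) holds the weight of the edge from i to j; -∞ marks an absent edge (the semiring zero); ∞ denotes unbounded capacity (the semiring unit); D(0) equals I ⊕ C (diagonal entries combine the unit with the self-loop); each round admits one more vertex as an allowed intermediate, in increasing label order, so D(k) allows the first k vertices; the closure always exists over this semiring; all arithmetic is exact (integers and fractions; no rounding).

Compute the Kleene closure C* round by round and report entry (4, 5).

D(0):
  [∞, -∞, -∞, 52, -∞]
  [49, ∞, 81, 87, 27]
  [-∞, 4, ∞, -∞, -∞]
  [97, -∞, -∞, ∞, 87]
  [98, 71, -∞, 31, ∞]
D(1):
  [∞, -∞, -∞, 52, -∞]
  [49, ∞, 81, 87, 27]
  [-∞, 4, ∞, -∞, -∞]
  [97, -∞, -∞, ∞, 87]
  [98, 71, -∞, 52, ∞]
D(2):
  [∞, -∞, -∞, 52, -∞]
  [49, ∞, 81, 87, 27]
  [4, 4, ∞, 4, 4]
  [97, -∞, -∞, ∞, 87]
  [98, 71, 71, 71, ∞]
D(3):
  [∞, -∞, -∞, 52, -∞]
  [49, ∞, 81, 87, 27]
  [4, 4, ∞, 4, 4]
  [97, -∞, -∞, ∞, 87]
  [98, 71, 71, 71, ∞]
D(4):
  [∞, -∞, -∞, 52, 52]
  [87, ∞, 81, 87, 87]
  [4, 4, ∞, 4, 4]
  [97, -∞, -∞, ∞, 87]
  [98, 71, 71, 71, ∞]
D(5):
  [∞, 52, 52, 52, 52]
  [87, ∞, 81, 87, 87]
  [4, 4, ∞, 4, 4]
  [97, 71, 71, ∞, 87]
  [98, 71, 71, 71, ∞]
Answer: C*[4][5] = 87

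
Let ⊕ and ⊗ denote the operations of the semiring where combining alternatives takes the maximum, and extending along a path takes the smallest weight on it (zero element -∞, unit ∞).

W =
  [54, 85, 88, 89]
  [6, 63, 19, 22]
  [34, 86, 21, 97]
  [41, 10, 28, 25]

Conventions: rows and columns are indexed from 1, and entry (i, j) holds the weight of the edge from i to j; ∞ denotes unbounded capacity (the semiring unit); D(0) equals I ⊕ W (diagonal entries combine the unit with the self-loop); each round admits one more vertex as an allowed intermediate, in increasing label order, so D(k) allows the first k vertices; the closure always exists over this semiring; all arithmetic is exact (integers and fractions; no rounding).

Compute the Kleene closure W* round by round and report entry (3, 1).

D(0):
  [∞, 85, 88, 89]
  [6, ∞, 19, 22]
  [34, 86, ∞, 97]
  [41, 10, 28, ∞]
D(1):
  [∞, 85, 88, 89]
  [6, ∞, 19, 22]
  [34, 86, ∞, 97]
  [41, 41, 41, ∞]
D(2):
  [∞, 85, 88, 89]
  [6, ∞, 19, 22]
  [34, 86, ∞, 97]
  [41, 41, 41, ∞]
D(3):
  [∞, 86, 88, 89]
  [19, ∞, 19, 22]
  [34, 86, ∞, 97]
  [41, 41, 41, ∞]
D(4):
  [∞, 86, 88, 89]
  [22, ∞, 22, 22]
  [41, 86, ∞, 97]
  [41, 41, 41, ∞]
Answer: W*[3][1] = 41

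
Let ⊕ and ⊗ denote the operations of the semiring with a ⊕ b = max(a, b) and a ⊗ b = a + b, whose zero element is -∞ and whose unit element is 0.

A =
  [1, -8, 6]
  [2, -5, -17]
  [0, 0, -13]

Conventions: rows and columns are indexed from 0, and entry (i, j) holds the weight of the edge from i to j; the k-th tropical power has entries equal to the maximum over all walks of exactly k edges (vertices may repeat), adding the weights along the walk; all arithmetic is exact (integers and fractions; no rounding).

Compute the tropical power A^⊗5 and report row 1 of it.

A^⊗2:
  [6, 6, 7]
  [3, -6, 8]
  [2, -5, 6]
A^⊗3:
  [8, 7, 12]
  [8, 8, 9]
  [6, 6, 8]
A^⊗4:
  [12, 12, 14]
  [10, 9, 14]
  [8, 8, 12]
A^⊗5:
  [14, 14, 18]
  [14, 14, 16]
  [12, 12, 14]
Answer: row 1 of A^⊗5 = [14, 14, 16]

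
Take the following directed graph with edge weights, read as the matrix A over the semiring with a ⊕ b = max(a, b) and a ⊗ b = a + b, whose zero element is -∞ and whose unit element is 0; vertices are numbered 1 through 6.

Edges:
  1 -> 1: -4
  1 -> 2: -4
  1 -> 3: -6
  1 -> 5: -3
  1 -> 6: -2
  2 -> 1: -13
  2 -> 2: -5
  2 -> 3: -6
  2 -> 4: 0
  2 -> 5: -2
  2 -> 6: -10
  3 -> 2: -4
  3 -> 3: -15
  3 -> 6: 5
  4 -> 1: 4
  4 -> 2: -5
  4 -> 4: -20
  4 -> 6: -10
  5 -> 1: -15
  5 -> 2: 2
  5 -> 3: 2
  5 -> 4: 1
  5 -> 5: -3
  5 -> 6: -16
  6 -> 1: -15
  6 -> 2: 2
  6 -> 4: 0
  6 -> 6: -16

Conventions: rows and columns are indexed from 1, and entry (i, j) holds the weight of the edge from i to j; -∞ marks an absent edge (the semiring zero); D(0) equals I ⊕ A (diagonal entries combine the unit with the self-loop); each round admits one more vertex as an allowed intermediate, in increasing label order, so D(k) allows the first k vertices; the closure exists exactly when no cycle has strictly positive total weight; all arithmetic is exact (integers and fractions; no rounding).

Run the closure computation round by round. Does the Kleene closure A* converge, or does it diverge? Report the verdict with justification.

D(0):
  [0, -4, -6, -∞, -3, -2]
  [-13, 0, -6, 0, -2, -10]
  [-∞, -4, 0, -∞, -∞, 5]
  [4, -5, -∞, 0, -∞, -10]
  [-15, 2, 2, 1, 0, -16]
  [-15, 2, -∞, 0, -∞, 0]
D(1):
  [0, -4, -6, -∞, -3, -2]
  [-13, 0, -6, 0, -2, -10]
  [-∞, -4, 0, -∞, -∞, 5]
  [4, 0, -2, 0, 1, 2]
  [-15, 2, 2, 1, 0, -16]
  [-15, 2, -21, 0, -18, 0]
D(2):
  [0, -4, -6, -4, -3, -2]
  [-13, 0, -6, 0, -2, -10]
  [-17, -4, 0, -4, -6, 5]
  [4, 0, -2, 0, 1, 2]
  [-11, 2, 2, 2, 0, -8]
  [-11, 2, -4, 2, 0, 0]
Detection: at round 3, diagonal entry (6, 6) turns strictly positive.
Key observation: the cycle 6->2->3->6 has total weight 2 + (-6) + 5, which is strictly positive.
Answer: DIVERGES — positive cycle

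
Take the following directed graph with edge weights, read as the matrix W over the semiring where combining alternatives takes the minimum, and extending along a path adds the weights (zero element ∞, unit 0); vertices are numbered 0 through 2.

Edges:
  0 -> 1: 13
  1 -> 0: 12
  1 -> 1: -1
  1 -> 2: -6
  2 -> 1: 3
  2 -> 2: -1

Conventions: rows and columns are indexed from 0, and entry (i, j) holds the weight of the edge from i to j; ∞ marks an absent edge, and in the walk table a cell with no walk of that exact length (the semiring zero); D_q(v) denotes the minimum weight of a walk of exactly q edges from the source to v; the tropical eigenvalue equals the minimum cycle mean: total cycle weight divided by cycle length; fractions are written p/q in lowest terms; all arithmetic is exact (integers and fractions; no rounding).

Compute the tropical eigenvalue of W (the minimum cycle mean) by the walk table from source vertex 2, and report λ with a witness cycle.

q=0: [∞, ∞, 0]
q=1: [∞, 3, -1]
q=2: [15, 2, -3]
q=3: [14, 0, -4]
Optimal cycle mean attained by: cycle 1->2->1, total (-6) + 3, length 2.
Answer: λ = -3/2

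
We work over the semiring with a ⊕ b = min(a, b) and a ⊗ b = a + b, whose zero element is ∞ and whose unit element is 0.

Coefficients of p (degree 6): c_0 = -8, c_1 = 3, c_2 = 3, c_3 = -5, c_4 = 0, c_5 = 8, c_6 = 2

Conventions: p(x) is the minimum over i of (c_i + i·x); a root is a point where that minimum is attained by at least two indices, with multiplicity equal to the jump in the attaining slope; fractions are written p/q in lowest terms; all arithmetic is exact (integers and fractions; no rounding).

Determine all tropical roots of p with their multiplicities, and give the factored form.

hull edge (i=0, c=-8) to (i=3, c=-5): slope 1, span 3
hull edge (i=3, c=-5) to (i=6, c=2): slope 7/3, span 3
Factored form: p(x) = 2 ⊗ (x ⊕ (-7/3)) ⊗ (x ⊕ (-7/3)) ⊗ (x ⊕ (-7/3)) ⊗ (x ⊕ (-1)) ⊗ (x ⊕ (-1)) ⊗ (x ⊕ (-1))
Answer: roots = -7/3 (mult 3), -1 (mult 3)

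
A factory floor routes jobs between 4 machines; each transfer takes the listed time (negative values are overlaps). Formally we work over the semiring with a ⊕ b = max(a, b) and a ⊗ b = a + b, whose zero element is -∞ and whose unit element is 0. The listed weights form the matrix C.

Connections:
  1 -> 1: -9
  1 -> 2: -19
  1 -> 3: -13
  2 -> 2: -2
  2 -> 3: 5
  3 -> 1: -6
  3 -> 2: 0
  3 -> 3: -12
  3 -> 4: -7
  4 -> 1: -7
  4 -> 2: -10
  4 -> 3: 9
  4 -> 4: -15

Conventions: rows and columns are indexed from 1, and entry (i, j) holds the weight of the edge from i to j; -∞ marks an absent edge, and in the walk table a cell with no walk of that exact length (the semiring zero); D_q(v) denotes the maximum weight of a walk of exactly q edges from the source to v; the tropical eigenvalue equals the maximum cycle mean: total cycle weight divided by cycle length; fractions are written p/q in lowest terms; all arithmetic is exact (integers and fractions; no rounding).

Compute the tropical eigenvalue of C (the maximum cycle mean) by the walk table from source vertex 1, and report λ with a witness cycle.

q=0: [0, -∞, -∞, -∞]
q=1: [-9, -19, -13, -∞]
q=2: [-18, -13, -14, -20]
q=3: [-20, -14, -8, -21]
q=4: [-14, -8, -9, -15]
Optimal cycle mean attained by: cycle 2->3->2, total 5 + 0, length 2.
Answer: λ = 5/2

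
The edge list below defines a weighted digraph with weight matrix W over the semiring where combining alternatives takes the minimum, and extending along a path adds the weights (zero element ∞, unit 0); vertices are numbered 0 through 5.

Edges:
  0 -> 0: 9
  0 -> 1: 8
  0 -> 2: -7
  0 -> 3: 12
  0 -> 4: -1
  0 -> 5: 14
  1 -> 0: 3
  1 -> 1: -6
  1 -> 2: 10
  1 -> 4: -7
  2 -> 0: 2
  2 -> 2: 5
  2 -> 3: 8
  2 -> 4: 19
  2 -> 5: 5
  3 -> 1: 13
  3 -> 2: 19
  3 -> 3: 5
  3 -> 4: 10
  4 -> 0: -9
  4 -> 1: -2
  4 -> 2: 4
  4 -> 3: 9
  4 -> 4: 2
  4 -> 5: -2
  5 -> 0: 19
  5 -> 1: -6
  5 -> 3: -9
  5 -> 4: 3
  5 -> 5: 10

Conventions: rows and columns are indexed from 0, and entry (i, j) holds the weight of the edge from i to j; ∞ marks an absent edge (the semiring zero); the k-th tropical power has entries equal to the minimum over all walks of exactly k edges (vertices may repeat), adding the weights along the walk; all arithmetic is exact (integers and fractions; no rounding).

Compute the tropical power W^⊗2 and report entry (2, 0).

W^⊗2:
  [-10, -3, -2, 1, 1, -3]
  [-16, -12, -4, 2, -13, -9]
  [7, -1, -5, -4, 1, 10]
  [1, 7, 14, 10, 6, 8]
  [-7, -8, -16, -11, -10, 0]
  [-6, -12, 4, -4, -13, 1]
Key observation: the optimum is the walk 2->2->0, with weight 5 + 2 = 7.
Optimal value attained by: walk 2->2->0.
Answer: (W^⊗2)[2][0] = 7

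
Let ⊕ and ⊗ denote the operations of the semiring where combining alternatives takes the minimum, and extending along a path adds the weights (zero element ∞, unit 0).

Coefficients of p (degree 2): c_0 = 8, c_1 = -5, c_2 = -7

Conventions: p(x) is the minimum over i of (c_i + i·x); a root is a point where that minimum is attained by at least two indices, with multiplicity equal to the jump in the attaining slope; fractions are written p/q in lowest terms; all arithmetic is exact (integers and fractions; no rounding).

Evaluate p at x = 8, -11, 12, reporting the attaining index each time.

p(8) = min(8+0·8=8, -5+1·8=3, -7+2·8=9) = 3 (attained by i=1)
p(-11) = min(8+0·(-11)=8, -5+1·(-11)=-16, -7+2·(-11)=-29) = -29 (attained by i=2)
p(12) = min(8+0·12=8, -5+1·12=7, -7+2·12=17) = 7 (attained by i=1)
Answer: p(8) = 3; p(-11) = -29; p(12) = 7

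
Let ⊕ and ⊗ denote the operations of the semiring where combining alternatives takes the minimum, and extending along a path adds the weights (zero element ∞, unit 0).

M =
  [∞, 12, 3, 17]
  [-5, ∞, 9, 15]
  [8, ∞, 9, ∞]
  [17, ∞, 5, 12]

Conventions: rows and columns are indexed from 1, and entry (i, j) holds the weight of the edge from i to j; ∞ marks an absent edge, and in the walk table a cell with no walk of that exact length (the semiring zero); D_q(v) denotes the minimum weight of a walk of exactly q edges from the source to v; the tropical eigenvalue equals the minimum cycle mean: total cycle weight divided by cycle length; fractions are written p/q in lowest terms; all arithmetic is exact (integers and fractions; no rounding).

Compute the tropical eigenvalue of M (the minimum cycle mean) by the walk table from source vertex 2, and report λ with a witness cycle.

q=0: [∞, 0, ∞, ∞]
q=1: [-5, ∞, 9, 15]
q=2: [17, 7, -2, 12]
q=3: [2, 29, 7, 22]
q=4: [15, 14, 5, 19]
Optimal cycle mean attained by: cycle 1->2->1, total 12 + (-5), length 2.
Answer: λ = 7/2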